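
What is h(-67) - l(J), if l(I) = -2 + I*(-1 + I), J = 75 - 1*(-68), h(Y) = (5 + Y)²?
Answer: -16460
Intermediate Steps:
J = 143 (J = 75 + 68 = 143)
h(-67) - l(J) = (5 - 67)² - (-2 + 143² - 1*143) = (-62)² - (-2 + 20449 - 143) = 3844 - 1*20304 = 3844 - 20304 = -16460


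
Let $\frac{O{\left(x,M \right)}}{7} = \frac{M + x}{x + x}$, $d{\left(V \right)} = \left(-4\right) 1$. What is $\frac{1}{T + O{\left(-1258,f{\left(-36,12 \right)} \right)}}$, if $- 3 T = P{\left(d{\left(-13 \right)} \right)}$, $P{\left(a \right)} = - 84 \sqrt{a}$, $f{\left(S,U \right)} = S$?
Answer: $\frac{813926}{711918935} - \frac{12660512 i}{711918935} \approx 0.0011433 - 0.017784 i$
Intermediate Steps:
$d{\left(V \right)} = -4$
$O{\left(x,M \right)} = \frac{7 \left(M + x\right)}{2 x}$ ($O{\left(x,M \right)} = 7 \frac{M + x}{x + x} = 7 \frac{M + x}{2 x} = \frac{7 \left(M + x\right)}{2 x}$)
$T = 56 i$ ($T = - \frac{\left(-84\right) \sqrt{-4}}{3} = - \frac{\left(-84\right) 2 i}{3} = - \frac{\left(-168\right) i}{3} = 56 i \approx 56.0 i$)
$\frac{1}{T + O{\left(-1258,f{\left(-36,12 \right)} \right)}} = \frac{1}{56 i + \frac{7 \left(-36 - 1258\right)}{2 \left(-1258\right)}} = \frac{1}{56 i + \frac{7}{2} \left(- \frac{1}{1258}\right) \left(-1294\right)} = \frac{1}{56 i + \frac{4529}{1258}} = \frac{1}{\frac{4529}{1258} + 56 i} = \frac{1582564 \left(\frac{4529}{1258} - 56 i\right)}{4983432545}$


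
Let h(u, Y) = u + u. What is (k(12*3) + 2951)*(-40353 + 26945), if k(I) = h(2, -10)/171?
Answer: -6766012000/171 ≈ -3.9567e+7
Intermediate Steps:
h(u, Y) = 2*u
k(I) = 4/171 (k(I) = (2*2)/171 = 4*(1/171) = 4/171)
(k(12*3) + 2951)*(-40353 + 26945) = (4/171 + 2951)*(-40353 + 26945) = (504625/171)*(-13408) = -6766012000/171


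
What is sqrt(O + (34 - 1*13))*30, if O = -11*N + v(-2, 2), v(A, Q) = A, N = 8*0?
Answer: 30*sqrt(19) ≈ 130.77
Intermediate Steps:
N = 0
O = -2 (O = -11*0 - 2 = 0 - 2 = -2)
sqrt(O + (34 - 1*13))*30 = sqrt(-2 + (34 - 1*13))*30 = sqrt(-2 + (34 - 13))*30 = sqrt(-2 + 21)*30 = sqrt(19)*30 = 30*sqrt(19)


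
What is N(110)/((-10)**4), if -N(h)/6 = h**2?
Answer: -363/50 ≈ -7.2600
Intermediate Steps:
N(h) = -6*h**2
N(110)/((-10)**4) = (-6*110**2)/((-10)**4) = -6*12100/10000 = -72600*1/10000 = -363/50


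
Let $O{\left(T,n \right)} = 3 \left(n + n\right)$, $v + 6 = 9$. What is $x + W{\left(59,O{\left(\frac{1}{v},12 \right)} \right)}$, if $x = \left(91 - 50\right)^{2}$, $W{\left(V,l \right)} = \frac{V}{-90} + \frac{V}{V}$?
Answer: $\frac{151321}{90} \approx 1681.3$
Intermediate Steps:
$v = 3$ ($v = -6 + 9 = 3$)
$O{\left(T,n \right)} = 6 n$ ($O{\left(T,n \right)} = 3 \cdot 2 n = 6 n$)
$W{\left(V,l \right)} = 1 - \frac{V}{90}$ ($W{\left(V,l \right)} = V \left(- \frac{1}{90}\right) + 1 = - \frac{V}{90} + 1 = 1 - \frac{V}{90}$)
$x = 1681$ ($x = 41^{2} = 1681$)
$x + W{\left(59,O{\left(\frac{1}{v},12 \right)} \right)} = 1681 + \left(1 - \frac{59}{90}\right) = 1681 + \frac{31}{90} = \frac{151321}{90}$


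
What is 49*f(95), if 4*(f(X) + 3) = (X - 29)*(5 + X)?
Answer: 80703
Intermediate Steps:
f(X) = -3 + (-29 + X)*(5 + X)/4 (f(X) = -3 + ((X - 29)*(5 + X))/4 = -3 + ((-29 + X)*(5 + X))/4 = -3 + (-29 + X)*(5 + X)/4)
49*f(95) = 49*(-157/4 - 6*95 + (¼)*95²) = 49*(-157/4 - 570 + (¼)*9025) = 49*(-157/4 - 570 + 9025/4) = 49*1647 = 80703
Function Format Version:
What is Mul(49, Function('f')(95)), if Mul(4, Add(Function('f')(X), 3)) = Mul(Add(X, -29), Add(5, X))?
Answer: 80703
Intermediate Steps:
Function('f')(X) = Add(-3, Mul(Rational(1, 4), Add(-29, X), Add(5, X))) (Function('f')(X) = Add(-3, Mul(Rational(1, 4), Mul(Add(X, -29), Add(5, X)))) = Add(-3, Mul(Rational(1, 4), Mul(Add(-29, X), Add(5, X)))) = Add(-3, Mul(Rational(1, 4), Add(-29, X), Add(5, X))))
Mul(49, Function('f')(95)) = Mul(49, Add(Rational(-157, 4), Mul(-6, 95), Mul(Rational(1, 4), Pow(95, 2)))) = Mul(49, Add(Rational(-157, 4), -570, Mul(Rational(1, 4), 9025))) = Mul(49, Add(Rational(-157, 4), -570, Rational(9025, 4))) = Mul(49, 1647) = 80703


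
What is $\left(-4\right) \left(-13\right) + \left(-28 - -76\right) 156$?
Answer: $7540$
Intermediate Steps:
$\left(-4\right) \left(-13\right) + \left(-28 - -76\right) 156 = 52 + \left(-28 + 76\right) 156 = 52 + 48 \cdot 156 = 52 + 7488 = 7540$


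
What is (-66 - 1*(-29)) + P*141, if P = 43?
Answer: 6026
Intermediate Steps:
(-66 - 1*(-29)) + P*141 = (-66 - 1*(-29)) + 43*141 = (-66 + 29) + 6063 = -37 + 6063 = 6026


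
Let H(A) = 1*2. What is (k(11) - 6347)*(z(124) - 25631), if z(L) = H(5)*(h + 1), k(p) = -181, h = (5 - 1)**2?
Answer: 167097216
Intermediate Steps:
H(A) = 2
h = 16 (h = 4**2 = 16)
z(L) = 34 (z(L) = 2*(16 + 1) = 2*17 = 34)
(k(11) - 6347)*(z(124) - 25631) = (-181 - 6347)*(34 - 25631) = -6528*(-25597) = 167097216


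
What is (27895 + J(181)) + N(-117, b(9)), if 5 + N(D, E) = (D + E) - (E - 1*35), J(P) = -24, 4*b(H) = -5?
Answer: 27784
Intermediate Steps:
b(H) = -5/4 (b(H) = (¼)*(-5) = -5/4)
N(D, E) = 30 + D (N(D, E) = -5 + ((D + E) - (E - 1*35)) = -5 + ((D + E) - (E - 35)) = -5 + ((D + E) - (-35 + E)) = -5 + ((D + E) + (35 - E)) = -5 + (35 + D) = 30 + D)
(27895 + J(181)) + N(-117, b(9)) = (27895 - 24) + (30 - 117) = 27871 - 87 = 27784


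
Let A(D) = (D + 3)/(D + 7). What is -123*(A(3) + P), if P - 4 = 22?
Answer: -16359/5 ≈ -3271.8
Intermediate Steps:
P = 26 (P = 4 + 22 = 26)
A(D) = (3 + D)/(7 + D)
-123*(A(3) + P) = -123*((3 + 3)/(7 + 3) + 26) = -123*(6/10 + 26) = -123*((⅒)*6 + 26) = -123*(⅗ + 26) = -123*133/5 = -16359/5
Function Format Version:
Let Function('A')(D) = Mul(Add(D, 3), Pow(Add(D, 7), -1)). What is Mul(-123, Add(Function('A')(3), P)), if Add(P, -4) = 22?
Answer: Rational(-16359, 5) ≈ -3271.8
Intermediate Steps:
P = 26 (P = Add(4, 22) = 26)
Function('A')(D) = Mul(Pow(Add(7, D), -1), Add(3, D)) (Function('A')(D) = Mul(Add(3, D), Pow(Add(7, D), -1)) = Mul(Pow(Add(7, D), -1), Add(3, D)))
Mul(-123, Add(Function('A')(3), P)) = Mul(-123, Add(Mul(Pow(Add(7, 3), -1), Add(3, 3)), 26)) = Mul(-123, Add(Mul(Pow(10, -1), 6), 26)) = Mul(-123, Add(Mul(Rational(1, 10), 6), 26)) = Mul(-123, Add(Rational(3, 5), 26)) = Mul(-123, Rational(133, 5)) = Rational(-16359, 5)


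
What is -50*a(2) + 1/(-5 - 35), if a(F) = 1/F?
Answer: -1001/40 ≈ -25.025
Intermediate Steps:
-50*a(2) + 1/(-5 - 35) = -50/2 + 1/(-5 - 35) = -50*½ + 1/(-40) = -25 - 1/40 = -1001/40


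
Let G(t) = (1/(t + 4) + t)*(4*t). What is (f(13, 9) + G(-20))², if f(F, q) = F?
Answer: 2617924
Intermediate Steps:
G(t) = 4*t*(t + 1/(4 + t)) (G(t) = (1/(4 + t) + t)*(4*t) = (t + 1/(4 + t))*(4*t) = 4*t*(t + 1/(4 + t)))
(f(13, 9) + G(-20))² = (13 + 4*(-20)*(1 + (-20)² + 4*(-20))/(4 - 20))² = (13 + 4*(-20)*(1 + 400 - 80)/(-16))² = (13 + 4*(-20)*(-1/16)*321)² = (13 + 1605)² = 1618² = 2617924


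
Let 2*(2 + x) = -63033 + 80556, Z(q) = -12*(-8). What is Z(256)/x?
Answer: 192/17519 ≈ 0.010960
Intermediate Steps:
Z(q) = 96
x = 17519/2 (x = -2 + (-63033 + 80556)/2 = -2 + (1/2)*17523 = -2 + 17523/2 = 17519/2 ≈ 8759.5)
Z(256)/x = 96/(17519/2) = 96*(2/17519) = 192/17519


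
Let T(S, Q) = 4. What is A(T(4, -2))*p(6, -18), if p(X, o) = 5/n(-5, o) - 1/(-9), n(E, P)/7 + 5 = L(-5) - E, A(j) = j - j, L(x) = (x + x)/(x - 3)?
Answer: 0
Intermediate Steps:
L(x) = 2*x/(-3 + x) (L(x) = (2*x)/(-3 + x) = 2*x/(-3 + x))
A(j) = 0
n(E, P) = -105/4 - 7*E (n(E, P) = -35 + 7*(2*(-5)/(-3 - 5) - E) = -35 + 7*(2*(-5)/(-8) - E) = -35 + 7*(2*(-5)*(-1/8) - E) = -35 + 7*(5/4 - E) = -35 + (35/4 - 7*E) = -105/4 - 7*E)
p(X, o) = 43/63 (p(X, o) = 5/(-105/4 - 7*(-5)) - 1/(-9) = 5/(-105/4 + 35) - 1*(-1/9) = 5/(35/4) + 1/9 = 5*(4/35) + 1/9 = 4/7 + 1/9 = 43/63)
A(T(4, -2))*p(6, -18) = 0*(43/63) = 0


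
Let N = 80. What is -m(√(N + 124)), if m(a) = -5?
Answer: 5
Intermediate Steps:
-m(√(N + 124)) = -1*(-5) = 5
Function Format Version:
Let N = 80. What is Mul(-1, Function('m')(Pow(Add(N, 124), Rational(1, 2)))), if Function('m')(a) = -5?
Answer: 5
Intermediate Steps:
Mul(-1, Function('m')(Pow(Add(N, 124), Rational(1, 2)))) = Mul(-1, -5) = 5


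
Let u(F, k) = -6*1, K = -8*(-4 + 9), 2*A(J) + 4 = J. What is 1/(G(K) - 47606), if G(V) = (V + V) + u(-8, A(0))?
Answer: -1/47692 ≈ -2.0968e-5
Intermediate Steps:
A(J) = -2 + J/2
K = -40 (K = -8*5 = -40)
u(F, k) = -6
G(V) = -6 + 2*V (G(V) = (V + V) - 6 = 2*V - 6 = -6 + 2*V)
1/(G(K) - 47606) = 1/((-6 + 2*(-40)) - 47606) = 1/((-6 - 80) - 47606) = 1/(-86 - 47606) = 1/(-47692) = -1/47692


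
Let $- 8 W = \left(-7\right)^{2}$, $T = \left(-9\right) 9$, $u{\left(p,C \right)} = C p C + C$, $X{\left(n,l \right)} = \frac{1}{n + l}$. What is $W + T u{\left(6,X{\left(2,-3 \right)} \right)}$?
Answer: $- \frac{3289}{8} \approx -411.13$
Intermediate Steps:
$X{\left(n,l \right)} = \frac{1}{l + n}$
$u{\left(p,C \right)} = C + p C^{2}$ ($u{\left(p,C \right)} = p C^{2} + C = C + p C^{2}$)
$T = -81$
$W = - \frac{49}{8}$ ($W = - \frac{\left(-7\right)^{2}}{8} = \left(- \frac{1}{8}\right) 49 = - \frac{49}{8} \approx -6.125$)
$W + T u{\left(6,X{\left(2,-3 \right)} \right)} = - \frac{49}{8} - 81 \frac{1 + \frac{1}{-3 + 2} \cdot 6}{-3 + 2} = - \frac{49}{8} - 81 \frac{1 + \frac{1}{-1} \cdot 6}{-1} = - \frac{49}{8} - 81 \left(- (1 - 6)\right) = - \frac{49}{8} - 81 \left(\left(-1\right) \left(-5\right)\right) = - \frac{49}{8} - 405 = - \frac{3289}{8}$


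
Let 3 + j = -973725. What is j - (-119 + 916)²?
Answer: -1608937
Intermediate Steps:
j = -973728 (j = -3 - 973725 = -973728)
j - (-119 + 916)² = -973728 - (-119 + 916)² = -973728 - 1*797² = -973728 - 1*635209 = -973728 - 635209 = -1608937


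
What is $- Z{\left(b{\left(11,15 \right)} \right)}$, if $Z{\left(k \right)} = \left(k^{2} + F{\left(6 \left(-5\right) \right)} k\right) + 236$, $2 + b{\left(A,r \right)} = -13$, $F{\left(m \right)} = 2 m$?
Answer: $-1361$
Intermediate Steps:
$b{\left(A,r \right)} = -15$ ($b{\left(A,r \right)} = -2 - 13 = -15$)
$Z{\left(k \right)} = 236 + k^{2} - 60 k$ ($Z{\left(k \right)} = \left(k^{2} + 2 \cdot 6 \left(-5\right) k\right) + 236 = \left(k^{2} + 2 \left(-30\right) k\right) + 236 = \left(k^{2} - 60 k\right) + 236 = 236 + k^{2} - 60 k$)
$- Z{\left(b{\left(11,15 \right)} \right)} = - (236 + \left(-15\right)^{2} - -900) = - (236 + 225 + 900) = \left(-1\right) 1361 = -1361$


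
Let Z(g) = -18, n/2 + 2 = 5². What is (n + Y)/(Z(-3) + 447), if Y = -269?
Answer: -223/429 ≈ -0.51981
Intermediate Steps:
n = 46 (n = -4 + 2*5² = -4 + 2*25 = -4 + 50 = 46)
(n + Y)/(Z(-3) + 447) = (46 - 269)/(-18 + 447) = -223/429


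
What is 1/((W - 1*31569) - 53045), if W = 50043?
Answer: -1/34571 ≈ -2.8926e-5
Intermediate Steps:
1/((W - 1*31569) - 53045) = 1/((50043 - 1*31569) - 53045) = 1/((50043 - 31569) - 53045) = 1/(18474 - 53045) = 1/(-34571) = -1/34571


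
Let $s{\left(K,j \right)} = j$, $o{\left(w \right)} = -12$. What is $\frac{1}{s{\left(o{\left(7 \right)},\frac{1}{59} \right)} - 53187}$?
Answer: $- \frac{59}{3138032} \approx -1.8802 \cdot 10^{-5}$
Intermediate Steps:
$\frac{1}{s{\left(o{\left(7 \right)},\frac{1}{59} \right)} - 53187} = \frac{1}{\frac{1}{59} - 53187} = \frac{1}{- \frac{3138032}{59}} = - \frac{59}{3138032}$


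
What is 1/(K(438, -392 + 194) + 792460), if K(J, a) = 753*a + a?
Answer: 1/643168 ≈ 1.5548e-6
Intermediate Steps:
K(J, a) = 754*a
1/(K(438, -392 + 194) + 792460) = 1/(754*(-392 + 194) + 792460) = 1/(754*(-198) + 792460) = 1/(-149292 + 792460) = 1/643168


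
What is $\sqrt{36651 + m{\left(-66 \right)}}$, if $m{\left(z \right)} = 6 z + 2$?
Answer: $\sqrt{36257} \approx 190.41$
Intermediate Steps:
$m{\left(z \right)} = 2 + 6 z$
$\sqrt{36651 + m{\left(-66 \right)}} = \sqrt{36651 + \left(2 + 6 \left(-66\right)\right)} = \sqrt{36651 + \left(2 - 396\right)} = \sqrt{36651 - 394} = \sqrt{36257}$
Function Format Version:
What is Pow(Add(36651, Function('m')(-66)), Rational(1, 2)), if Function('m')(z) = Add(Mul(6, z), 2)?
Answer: Pow(36257, Rational(1, 2)) ≈ 190.41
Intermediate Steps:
Function('m')(z) = Add(2, Mul(6, z))
Pow(Add(36651, Function('m')(-66)), Rational(1, 2)) = Pow(Add(36651, Add(2, Mul(6, -66))), Rational(1, 2)) = Pow(Add(36651, Add(2, -396)), Rational(1, 2)) = Pow(Add(36651, -394), Rational(1, 2)) = Pow(36257, Rational(1, 2))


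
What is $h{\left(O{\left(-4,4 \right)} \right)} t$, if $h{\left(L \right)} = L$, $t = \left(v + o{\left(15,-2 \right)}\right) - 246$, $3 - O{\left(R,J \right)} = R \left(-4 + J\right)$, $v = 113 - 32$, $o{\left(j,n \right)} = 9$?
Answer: $-468$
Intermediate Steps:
$v = 81$
$O{\left(R,J \right)} = 3 - R \left(-4 + J\right)$
$t = -156$ ($t = \left(81 + 9\right) - 246 = 90 - 246 = -156$)
$h{\left(O{\left(-4,4 \right)} \right)} t = \left(3 + 4 \left(-4\right) - 4 \left(-4\right)\right) \left(-156\right) = \left(3 - 16 + 16\right) \left(-156\right) = 3 \left(-156\right) = -468$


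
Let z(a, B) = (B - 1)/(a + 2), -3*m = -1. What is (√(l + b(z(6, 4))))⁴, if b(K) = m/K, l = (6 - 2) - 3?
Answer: 289/81 ≈ 3.5679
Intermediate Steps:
m = ⅓ (m = -⅓*(-1) = ⅓ ≈ 0.33333)
z(a, B) = (-1 + B)/(2 + a)
l = 1 (l = 4 - 3 = 1)
b(K) = 1/(3*K)
(√(l + b(z(6, 4))))⁴ = (√(1 + 1/(3*(((-1 + 4)/(2 + 6))))))⁴ = (√(1 + 1/(3*((3/8)))))⁴ = (√(1 + 1/(3*(((⅛)*3)))))⁴ = (√(1 + 1/(3*(3/8))))⁴ = (√(1 + (⅓)*(8/3)))⁴ = (√(1 + 8/9))⁴ = (√(17/9))⁴ = (√17/3)⁴ = 289/81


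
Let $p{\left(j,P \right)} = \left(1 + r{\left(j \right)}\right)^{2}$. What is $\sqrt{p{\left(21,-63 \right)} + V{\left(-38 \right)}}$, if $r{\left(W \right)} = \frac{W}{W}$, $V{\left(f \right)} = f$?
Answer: $i \sqrt{34} \approx 5.8309 i$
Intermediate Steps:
$r{\left(W \right)} = 1$
$p{\left(j,P \right)} = 4$ ($p{\left(j,P \right)} = \left(1 + 1\right)^{2} = 2^{2} = 4$)
$\sqrt{p{\left(21,-63 \right)} + V{\left(-38 \right)}} = \sqrt{4 - 38} = \sqrt{-34} = i \sqrt{34}$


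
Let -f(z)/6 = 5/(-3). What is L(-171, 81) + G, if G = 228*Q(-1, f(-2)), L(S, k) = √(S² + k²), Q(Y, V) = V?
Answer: 2280 + 9*√442 ≈ 2469.2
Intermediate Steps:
f(z) = 10 (f(z) = -30/(-3) = -30*(-1)/3 = -6*(-5/3) = 10)
G = 2280 (G = 228*10 = 2280)
L(-171, 81) + G = √((-171)² + 81²) + 2280 = √(29241 + 6561) + 2280 = √35802 + 2280 = 9*√442 + 2280 = 2280 + 9*√442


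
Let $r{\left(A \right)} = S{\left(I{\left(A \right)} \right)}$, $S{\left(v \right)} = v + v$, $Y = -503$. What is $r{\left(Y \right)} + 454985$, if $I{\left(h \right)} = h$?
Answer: $453979$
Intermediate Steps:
$S{\left(v \right)} = 2 v$
$r{\left(A \right)} = 2 A$
$r{\left(Y \right)} + 454985 = 2 \left(-503\right) + 454985 = -1006 + 454985 = 453979$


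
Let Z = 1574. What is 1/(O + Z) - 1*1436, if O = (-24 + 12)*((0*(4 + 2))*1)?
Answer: -2260263/1574 ≈ -1436.0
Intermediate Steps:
O = 0 (O = -12*0*6 = -0 = -12*0 = 0)
1/(O + Z) - 1*1436 = 1/(0 + 1574) - 1*1436 = 1/1574 - 1436 = -2260263/1574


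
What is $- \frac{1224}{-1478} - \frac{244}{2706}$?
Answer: $\frac{737878}{999867} \approx 0.73798$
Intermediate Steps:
$- \frac{1224}{-1478} - \frac{244}{2706} = \left(-1224\right) \left(- \frac{1}{1478}\right) - \frac{122}{1353} = \frac{612}{739} - \frac{122}{1353} = \frac{737878}{999867}$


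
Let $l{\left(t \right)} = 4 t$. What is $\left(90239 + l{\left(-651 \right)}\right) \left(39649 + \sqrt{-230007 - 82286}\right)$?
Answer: $3474640115 + 87635 i \sqrt{312293} \approx 3.4746 \cdot 10^{9} + 4.8973 \cdot 10^{7} i$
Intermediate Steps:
$\left(90239 + l{\left(-651 \right)}\right) \left(39649 + \sqrt{-230007 - 82286}\right) = \left(90239 + 4 \left(-651\right)\right) \left(39649 + \sqrt{-230007 - 82286}\right) = \left(90239 - 2604\right) \left(39649 + \sqrt{-312293}\right) = 87635 \left(39649 + i \sqrt{312293}\right) = 3474640115 + 87635 i \sqrt{312293}$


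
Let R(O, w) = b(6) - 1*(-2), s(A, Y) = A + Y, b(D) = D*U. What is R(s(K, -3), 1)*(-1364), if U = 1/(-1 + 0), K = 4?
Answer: 5456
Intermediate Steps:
U = -1 (U = 1/(-1) = -1)
b(D) = -D (b(D) = D*(-1) = -D)
R(O, w) = -4 (R(O, w) = -1*6 - 1*(-2) = -6 + 2 = -4)
R(s(K, -3), 1)*(-1364) = -4*(-1364) = 5456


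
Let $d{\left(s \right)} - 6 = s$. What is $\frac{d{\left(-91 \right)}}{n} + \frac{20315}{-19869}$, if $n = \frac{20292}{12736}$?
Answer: $- \frac{608933795}{11199493} \approx -54.372$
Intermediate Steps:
$d{\left(s \right)} = 6 + s$
$n = \frac{5073}{3184}$ ($n = 20292 \cdot \frac{1}{12736} = \frac{5073}{3184} \approx 1.5933$)
$\frac{d{\left(-91 \right)}}{n} + \frac{20315}{-19869} = \frac{6 - 91}{\frac{5073}{3184}} + \frac{20315}{-19869} = \left(-85\right) \frac{3184}{5073} + 20315 \left(- \frac{1}{19869}\right) = - \frac{270640}{5073} - \frac{20315}{19869} = - \frac{608933795}{11199493}$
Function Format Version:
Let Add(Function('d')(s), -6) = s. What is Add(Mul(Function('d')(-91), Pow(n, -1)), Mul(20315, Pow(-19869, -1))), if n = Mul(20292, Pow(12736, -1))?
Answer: Rational(-608933795, 11199493) ≈ -54.372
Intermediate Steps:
Function('d')(s) = Add(6, s)
n = Rational(5073, 3184) (n = Mul(20292, Rational(1, 12736)) = Rational(5073, 3184) ≈ 1.5933)
Add(Mul(Function('d')(-91), Pow(n, -1)), Mul(20315, Pow(-19869, -1))) = Add(Mul(Add(6, -91), Pow(Rational(5073, 3184), -1)), Mul(20315, Pow(-19869, -1))) = Add(Mul(-85, Rational(3184, 5073)), Mul(20315, Rational(-1, 19869))) = Add(Rational(-270640, 5073), Rational(-20315, 19869)) = Rational(-608933795, 11199493)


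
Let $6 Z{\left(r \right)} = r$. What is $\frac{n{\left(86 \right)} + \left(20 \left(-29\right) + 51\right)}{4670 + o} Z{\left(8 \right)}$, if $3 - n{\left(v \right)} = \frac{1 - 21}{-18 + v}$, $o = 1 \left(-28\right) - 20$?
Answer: $- \frac{5958}{39287} \approx -0.15165$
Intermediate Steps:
$Z{\left(r \right)} = \frac{r}{6}$
$o = -48$ ($o = -28 - 20 = -48$)
$n{\left(v \right)} = 3 + \frac{20}{-18 + v}$ ($n{\left(v \right)} = 3 - \frac{1 - 21}{-18 + v} = 3 - - \frac{20}{-18 + v} = 3 + \frac{20}{-18 + v}$)
$\frac{n{\left(86 \right)} + \left(20 \left(-29\right) + 51\right)}{4670 + o} Z{\left(8 \right)} = \frac{\frac{-34 + 3 \cdot 86}{-18 + 86} + \left(20 \left(-29\right) + 51\right)}{4670 - 48} \cdot \frac{1}{6} \cdot 8 = \frac{\frac{-34 + 258}{68} + \left(-580 + 51\right)}{4622} \cdot \frac{4}{3} = \left(\frac{1}{68} \cdot 224 - 529\right) \frac{1}{4622} \cdot \frac{4}{3} = \left(\frac{56}{17} - 529\right) \frac{1}{4622} \cdot \frac{4}{3} = \left(- \frac{8937}{17}\right) \frac{1}{4622} \cdot \frac{4}{3} = \left(- \frac{8937}{78574}\right) \frac{4}{3} = - \frac{5958}{39287}$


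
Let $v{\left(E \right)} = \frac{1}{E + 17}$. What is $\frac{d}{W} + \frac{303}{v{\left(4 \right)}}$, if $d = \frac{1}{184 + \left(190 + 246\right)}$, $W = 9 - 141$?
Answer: $\frac{520747919}{81840} \approx 6363.0$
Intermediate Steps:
$v{\left(E \right)} = \frac{1}{17 + E}$
$W = -132$ ($W = 9 - 141 = -132$)
$d = \frac{1}{620}$ ($d = \frac{1}{184 + 436} = \frac{1}{620} \approx 0.0016129$)
$\frac{d}{W} + \frac{303}{v{\left(4 \right)}} = \frac{1}{620 \left(-132\right)} + \frac{303}{\frac{1}{17 + 4}} = \frac{1}{620} \left(- \frac{1}{132}\right) + \frac{303}{\frac{1}{21}} = - \frac{1}{81840} + 303 \frac{1}{\frac{1}{21}} = - \frac{1}{81840} + 303 \cdot 21 = - \frac{1}{81840} + 6363 = \frac{520747919}{81840}$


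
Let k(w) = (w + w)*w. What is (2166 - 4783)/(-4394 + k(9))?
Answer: 2617/4232 ≈ 0.61838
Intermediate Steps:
k(w) = 2*w² (k(w) = (2*w)*w = 2*w²)
(2166 - 4783)/(-4394 + k(9)) = (2166 - 4783)/(-4394 + 2*9²) = -2617/(-4394 + 2*81) = -2617/(-4394 + 162) = -2617/(-4232) = -2617*(-1/4232) = 2617/4232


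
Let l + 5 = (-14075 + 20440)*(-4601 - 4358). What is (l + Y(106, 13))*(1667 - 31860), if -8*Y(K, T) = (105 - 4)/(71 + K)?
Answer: 2437965208093013/1416 ≈ 1.7217e+12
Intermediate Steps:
l = -57024040 (l = -5 + (-14075 + 20440)*(-4601 - 4358) = -5 + 6365*(-8959) = -5 - 57024035 = -57024040)
Y(K, T) = -101/(8*(71 + K)) (Y(K, T) = -(105 - 4)/(8*(71 + K)) = -101/(8*(71 + K)))
(l + Y(106, 13))*(1667 - 31860) = (-57024040 - 101/(568 + 8*106))*(1667 - 31860) = (-57024040 - 101/(568 + 848))*(-30193) = (-57024040 - 101/1416)*(-30193) = -80746040741/1416*(-30193) = 2437965208093013/1416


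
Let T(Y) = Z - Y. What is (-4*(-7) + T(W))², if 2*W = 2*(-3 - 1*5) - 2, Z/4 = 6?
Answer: 3721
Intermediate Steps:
Z = 24 (Z = 4*6 = 24)
W = -9 (W = (2*(-3 - 1*5) - 2)/2 = (2*(-3 - 5) - 2)/2 = (2*(-8) - 2)/2 = (-16 - 2)/2 = (½)*(-18) = -9)
T(Y) = 24 - Y
(-4*(-7) + T(W))² = (-4*(-7) + (24 - 1*(-9)))² = (28 + (24 + 9))² = (28 + 33)² = 61² = 3721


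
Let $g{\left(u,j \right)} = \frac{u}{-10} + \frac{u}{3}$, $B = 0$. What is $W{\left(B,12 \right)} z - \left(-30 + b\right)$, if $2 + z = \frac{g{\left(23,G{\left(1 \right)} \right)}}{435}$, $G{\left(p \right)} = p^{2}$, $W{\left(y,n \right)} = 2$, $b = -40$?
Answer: $\frac{430811}{6525} \approx 66.025$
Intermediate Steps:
$g{\left(u,j \right)} = \frac{7 u}{30}$ ($g{\left(u,j \right)} = u \left(- \frac{1}{10}\right) + u \frac{1}{3} = - \frac{u}{10} + \frac{u}{3} = \frac{7 u}{30}$)
$z = - \frac{25939}{13050}$ ($z = -2 + \frac{\frac{7}{30} \cdot 23}{435} = -2 + \frac{161}{30} \cdot \frac{1}{435} = -2 + \frac{161}{13050} = - \frac{25939}{13050} \approx -1.9877$)
$W{\left(B,12 \right)} z - \left(-30 + b\right) = 2 \left(- \frac{25939}{13050}\right) + \left(30 - -40\right) = - \frac{25939}{6525} + \left(30 + 40\right) = - \frac{25939}{6525} + 70 = \frac{430811}{6525}$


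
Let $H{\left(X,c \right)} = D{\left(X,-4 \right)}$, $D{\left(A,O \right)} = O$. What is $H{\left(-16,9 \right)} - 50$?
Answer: $-54$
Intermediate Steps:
$H{\left(X,c \right)} = -4$
$H{\left(-16,9 \right)} - 50 = -4 - 50 = -54$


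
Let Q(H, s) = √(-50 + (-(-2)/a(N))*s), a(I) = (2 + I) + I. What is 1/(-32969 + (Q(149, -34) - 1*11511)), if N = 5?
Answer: -133440/5935411367 - I*√501/5935411367 ≈ -2.2482e-5 - 3.7711e-9*I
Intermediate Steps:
a(I) = 2 + 2*I
Q(H, s) = √(-50 + s/6) (Q(H, s) = √(-50 + (-(-2)/(2 + 2*5))*s) = √(-50 + (-(-2)/(2 + 10))*s) = √(-50 + (-(-2)/12)*s) = √(-50 + (-2*(-1/12))*s) = √(-50 + s/6))
1/(-32969 + (Q(149, -34) - 1*11511)) = 1/(-32969 + (√(-1800 + 6*(-34))/6 - 1*11511)) = 1/(-32969 + (√(-1800 - 204)/6 - 11511)) = 1/(-32969 + (√(-2004)/6 - 11511)) = 1/(-32969 + ((2*I*√501)/6 - 11511)) = 1/(-32969 + (I*√501/3 - 11511)) = 1/(-32969 + (-11511 + I*√501/3)) = 1/(-44480 + I*√501/3)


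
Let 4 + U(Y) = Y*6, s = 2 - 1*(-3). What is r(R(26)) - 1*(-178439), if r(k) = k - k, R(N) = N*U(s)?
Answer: 178439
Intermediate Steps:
s = 5 (s = 2 + 3 = 5)
U(Y) = -4 + 6*Y (U(Y) = -4 + Y*6 = -4 + 6*Y)
R(N) = 26*N (R(N) = N*(-4 + 6*5) = N*(-4 + 30) = N*26 = 26*N)
r(k) = 0
r(R(26)) - 1*(-178439) = 0 - 1*(-178439) = 0 + 178439 = 178439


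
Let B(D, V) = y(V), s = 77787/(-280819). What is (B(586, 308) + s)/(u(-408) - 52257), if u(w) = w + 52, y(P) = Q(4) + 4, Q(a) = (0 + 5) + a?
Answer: -3572860/14774730047 ≈ -0.00024182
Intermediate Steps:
s = -77787/280819 (s = 77787*(-1/280819) = -77787/280819 ≈ -0.27700)
Q(a) = 5 + a
y(P) = 13 (y(P) = (5 + 4) + 4 = 9 + 4 = 13)
B(D, V) = 13
u(w) = 52 + w
(B(586, 308) + s)/(u(-408) - 52257) = (13 - 77787/280819)/((52 - 408) - 52257) = 3572860/(280819*(-356 - 52257)) = (3572860/280819)/(-52613) = (3572860/280819)*(-1/52613) = -3572860/14774730047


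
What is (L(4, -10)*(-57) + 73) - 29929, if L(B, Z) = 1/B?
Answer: -119481/4 ≈ -29870.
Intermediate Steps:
(L(4, -10)*(-57) + 73) - 29929 = (-57/4 + 73) - 29929 = 235/4 - 29929 = -119481/4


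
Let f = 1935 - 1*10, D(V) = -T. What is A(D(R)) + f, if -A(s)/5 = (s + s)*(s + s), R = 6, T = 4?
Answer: 1605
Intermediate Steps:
D(V) = -4 (D(V) = -1*4 = -4)
A(s) = -20*s² (A(s) = -5*(s + s)*(s + s) = -5*2*s*2*s = -20*s²)
f = 1925 (f = 1935 - 10 = 1925)
A(D(R)) + f = -20*(-4)² + 1925 = -20*16 + 1925 = -320 + 1925 = 1605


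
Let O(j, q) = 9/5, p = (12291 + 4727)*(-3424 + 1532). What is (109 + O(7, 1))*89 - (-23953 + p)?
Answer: 161159351/5 ≈ 3.2232e+7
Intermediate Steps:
p = -32198056 (p = 17018*(-1892) = -32198056)
O(j, q) = 9/5 (O(j, q) = 9*(⅕) = 9/5)
(109 + O(7, 1))*89 - (-23953 + p) = (109 + 9/5)*89 - (-23953 - 32198056) = (554/5)*89 - 1*(-32222009) = 49306/5 + 32222009 = 161159351/5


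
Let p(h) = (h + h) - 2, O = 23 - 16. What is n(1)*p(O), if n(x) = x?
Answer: 12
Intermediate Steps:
O = 7
p(h) = -2 + 2*h (p(h) = 2*h - 2 = -2 + 2*h)
n(1)*p(O) = 1*(-2 + 2*7) = 1*(-2 + 14) = 1*12 = 12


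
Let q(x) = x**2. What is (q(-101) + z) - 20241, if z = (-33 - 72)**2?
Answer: 985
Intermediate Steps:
z = 11025 (z = (-105)**2 = 11025)
(q(-101) + z) - 20241 = ((-101)**2 + 11025) - 20241 = (10201 + 11025) - 20241 = 21226 - 20241 = 985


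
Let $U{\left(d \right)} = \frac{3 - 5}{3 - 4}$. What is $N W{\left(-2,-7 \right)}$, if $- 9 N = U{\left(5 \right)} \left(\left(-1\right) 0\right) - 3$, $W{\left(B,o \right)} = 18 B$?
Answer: $-12$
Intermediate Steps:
$U{\left(d \right)} = 2$ ($U{\left(d \right)} = - \frac{2}{-1} = \left(-2\right) \left(-1\right) = 2$)
$N = \frac{1}{3}$ ($N = - \frac{2 \left(\left(-1\right) 0\right) - 3}{9} = - \frac{2 \cdot 0 - 3}{9} = - \frac{0 - 3}{9} = \left(- \frac{1}{9}\right) \left(-3\right) = \frac{1}{3} \approx 0.33333$)
$N W{\left(-2,-7 \right)} = \frac{18 \left(-2\right)}{3} = \frac{1}{3} \left(-36\right) = -12$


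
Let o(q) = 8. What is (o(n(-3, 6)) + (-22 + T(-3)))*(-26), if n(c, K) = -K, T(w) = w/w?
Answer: 338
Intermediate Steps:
T(w) = 1
(o(n(-3, 6)) + (-22 + T(-3)))*(-26) = (8 + (-22 + 1))*(-26) = (8 - 21)*(-26) = -13*(-26) = 338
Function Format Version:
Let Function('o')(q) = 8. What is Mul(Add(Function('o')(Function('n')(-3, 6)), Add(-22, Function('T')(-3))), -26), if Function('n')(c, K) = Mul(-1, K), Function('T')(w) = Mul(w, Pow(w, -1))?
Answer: 338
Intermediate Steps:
Function('T')(w) = 1
Mul(Add(Function('o')(Function('n')(-3, 6)), Add(-22, Function('T')(-3))), -26) = Mul(Add(8, Add(-22, 1)), -26) = Mul(Add(8, -21), -26) = Mul(-13, -26) = 338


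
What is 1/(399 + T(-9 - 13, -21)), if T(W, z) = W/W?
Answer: 1/400 ≈ 0.0025000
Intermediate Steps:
T(W, z) = 1
1/(399 + T(-9 - 13, -21)) = 1/(399 + 1) = 1/400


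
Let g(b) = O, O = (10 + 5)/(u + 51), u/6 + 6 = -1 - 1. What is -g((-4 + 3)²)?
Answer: -5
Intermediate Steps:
u = -48 (u = -36 + 6*(-1 - 1) = -36 + 6*(-2) = -36 - 12 = -48)
O = 5 (O = (10 + 5)/(-48 + 51) = 15/3 = 15*(⅓) = 5)
g(b) = 5
-g((-4 + 3)²) = -1*5 = -5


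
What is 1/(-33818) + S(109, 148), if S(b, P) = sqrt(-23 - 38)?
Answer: -1/33818 + I*sqrt(61) ≈ -2.957e-5 + 7.8102*I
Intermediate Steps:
S(b, P) = I*sqrt(61) (S(b, P) = sqrt(-61) = I*sqrt(61))
1/(-33818) + S(109, 148) = 1/(-33818) + I*sqrt(61) = -1/33818 + I*sqrt(61)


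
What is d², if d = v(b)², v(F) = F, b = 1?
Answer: 1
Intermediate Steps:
d = 1 (d = 1² = 1)
d² = 1² = 1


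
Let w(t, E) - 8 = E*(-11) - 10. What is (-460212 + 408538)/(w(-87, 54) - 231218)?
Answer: 25837/115907 ≈ 0.22291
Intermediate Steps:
w(t, E) = -2 - 11*E (w(t, E) = 8 + (E*(-11) - 10) = 8 + (-11*E - 10) = 8 + (-10 - 11*E) = -2 - 11*E)
(-460212 + 408538)/(w(-87, 54) - 231218) = (-460212 + 408538)/((-2 - 11*54) - 231218) = -51674/((-2 - 594) - 231218) = -51674/(-596 - 231218) = -51674/(-231814) = -51674*(-1/231814) = 25837/115907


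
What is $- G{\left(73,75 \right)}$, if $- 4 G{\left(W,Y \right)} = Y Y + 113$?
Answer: $\frac{2869}{2} \approx 1434.5$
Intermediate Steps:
$G{\left(W,Y \right)} = - \frac{113}{4} - \frac{Y^{2}}{4}$ ($G{\left(W,Y \right)} = - \frac{Y Y + 113}{4} = - \frac{Y^{2} + 113}{4} = - \frac{113 + Y^{2}}{4} = - \frac{113}{4} - \frac{Y^{2}}{4}$)
$- G{\left(73,75 \right)} = - (- \frac{113}{4} - \frac{75^{2}}{4}) = - (- \frac{113}{4} - \frac{5625}{4}) = \left(-1\right) \left(- \frac{2869}{2}\right) = \frac{2869}{2}$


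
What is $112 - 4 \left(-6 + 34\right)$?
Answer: $0$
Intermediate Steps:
$112 - 4 \left(-6 + 34\right) = 112 - 112 = 0$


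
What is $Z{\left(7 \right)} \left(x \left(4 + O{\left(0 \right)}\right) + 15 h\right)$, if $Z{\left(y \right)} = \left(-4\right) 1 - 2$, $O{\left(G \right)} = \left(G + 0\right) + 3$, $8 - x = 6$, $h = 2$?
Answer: $-264$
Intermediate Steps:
$x = 2$ ($x = 8 - 6 = 2$)
$O{\left(G \right)} = 3 + G$ ($O{\left(G \right)} = G + 3 = 3 + G$)
$Z{\left(y \right)} = -6$ ($Z{\left(y \right)} = -4 - 2 = -6$)
$Z{\left(7 \right)} \left(x \left(4 + O{\left(0 \right)}\right) + 15 h\right) = - 6 \left(2 \left(4 + \left(3 + 0\right)\right) + 15 \cdot 2\right) = - 6 \left(2 \left(4 + 3\right) + 30\right) = - 6 \left(2 \cdot 7 + 30\right) = - 6 \left(14 + 30\right) = \left(-6\right) 44 = -264$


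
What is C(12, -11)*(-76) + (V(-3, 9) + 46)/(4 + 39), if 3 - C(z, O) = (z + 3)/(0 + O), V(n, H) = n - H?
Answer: -156490/473 ≈ -330.85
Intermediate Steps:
C(z, O) = 3 - (3 + z)/O (C(z, O) = 3 - (z + 3)/(0 + O) = 3 - (3 + z)/O)
C(12, -11)*(-76) + (V(-3, 9) + 46)/(4 + 39) = ((-3 - 1*12 + 3*(-11))/(-11))*(-76) + ((-3 - 1*9) + 46)/(4 + 39) = -(-3 - 12 - 33)/11*(-76) + ((-3 - 9) + 46)/43 = -1/11*(-48)*(-76) + (-12 + 46)*(1/43) = (48/11)*(-76) + 34*(1/43) = -3648/11 + 34/43 = -156490/473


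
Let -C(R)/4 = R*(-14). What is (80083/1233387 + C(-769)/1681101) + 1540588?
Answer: 118308495274112473/76794374781 ≈ 1.5406e+6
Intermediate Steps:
C(R) = 56*R (C(R) = -4*R*(-14) = -(-56)*R = 56*R)
(80083/1233387 + C(-769)/1681101) + 1540588 = (80083/1233387 + (56*(-769))/1681101) + 1540588 = (80083*(1/1233387) - 43064*1/1681101) + 1540588 = (80083/1233387 - 43064/1681101) + 1540588 = 3019001245/76794374781 + 1540588 = 118308495274112473/76794374781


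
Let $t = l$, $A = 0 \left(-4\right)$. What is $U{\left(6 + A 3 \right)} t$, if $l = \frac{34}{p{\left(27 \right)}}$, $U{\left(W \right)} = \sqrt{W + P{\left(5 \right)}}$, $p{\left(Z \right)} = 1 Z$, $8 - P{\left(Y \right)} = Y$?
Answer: $\frac{34}{9} \approx 3.7778$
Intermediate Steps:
$P{\left(Y \right)} = 8 - Y$
$p{\left(Z \right)} = Z$
$A = 0$
$U{\left(W \right)} = \sqrt{3 + W}$ ($U{\left(W \right)} = \sqrt{W + \left(8 - 5\right)} = \sqrt{W + 3} = \sqrt{3 + W}$)
$l = \frac{34}{27} \approx 1.2593$
$t = \frac{34}{27} \approx 1.2593$
$U{\left(6 + A 3 \right)} t = \sqrt{3 + \left(6 + 0 \cdot 3\right)} \frac{34}{27} = \sqrt{3 + \left(6 + 0\right)} \frac{34}{27} = \sqrt{3 + 6} \cdot \frac{34}{27} = \sqrt{9} \cdot \frac{34}{27} = 3 \cdot \frac{34}{27} = \frac{34}{9}$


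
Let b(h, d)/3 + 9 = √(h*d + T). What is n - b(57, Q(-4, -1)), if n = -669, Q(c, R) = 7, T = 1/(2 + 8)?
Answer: -642 - 3*√39910/10 ≈ -701.93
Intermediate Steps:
T = ⅒ (T = 1/10 = ⅒ ≈ 0.10000)
b(h, d) = -27 + 3*√(⅒ + d*h) (b(h, d) = -27 + 3*√(h*d + ⅒) = -27 + 3*√(d*h + ⅒) = -27 + 3*√(⅒ + d*h))
n - b(57, Q(-4, -1)) = -669 - (-27 + 3*√(10 + 100*7*57)/10) = -669 - (-27 + 3*√(10 + 39900)/10) = -669 - (-27 + 3*√39910/10) = -669 + (27 - 3*√39910/10) = -642 - 3*√39910/10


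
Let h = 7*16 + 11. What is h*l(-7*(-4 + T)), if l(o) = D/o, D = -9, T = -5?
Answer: -123/7 ≈ -17.571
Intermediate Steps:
h = 123 (h = 112 + 11 = 123)
l(o) = -9/o
h*l(-7*(-4 + T)) = 123*(-9*(-1/(7*(-4 - 5)))) = 123*(-9/((-7*(-9)))) = 123*(-9/63) = 123*(-9*1/63) = 123*(-⅐) = -123/7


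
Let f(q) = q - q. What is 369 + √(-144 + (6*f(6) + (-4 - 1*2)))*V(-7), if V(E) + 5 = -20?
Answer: 369 - 125*I*√6 ≈ 369.0 - 306.19*I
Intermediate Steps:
V(E) = -25 (V(E) = -5 - 20 = -25)
f(q) = 0
369 + √(-144 + (6*f(6) + (-4 - 1*2)))*V(-7) = 369 + √(-144 + (6*0 + (-4 - 1*2)))*(-25) = 369 + √(-144 + (0 + (-4 - 2)))*(-25) = 369 + √(-144 + (0 - 6))*(-25) = 369 + √(-144 - 6)*(-25) = 369 + √(-150)*(-25) = 369 + (5*I*√6)*(-25) = 369 - 125*I*√6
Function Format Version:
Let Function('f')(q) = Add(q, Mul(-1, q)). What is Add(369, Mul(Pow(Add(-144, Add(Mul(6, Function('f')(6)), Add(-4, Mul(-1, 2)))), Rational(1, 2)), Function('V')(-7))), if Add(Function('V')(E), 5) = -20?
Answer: Add(369, Mul(-125, I, Pow(6, Rational(1, 2)))) ≈ Add(369.00, Mul(-306.19, I))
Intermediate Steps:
Function('V')(E) = -25 (Function('V')(E) = Add(-5, -20) = -25)
Function('f')(q) = 0
Add(369, Mul(Pow(Add(-144, Add(Mul(6, Function('f')(6)), Add(-4, Mul(-1, 2)))), Rational(1, 2)), Function('V')(-7))) = Add(369, Mul(Pow(Add(-144, Add(Mul(6, 0), Add(-4, Mul(-1, 2)))), Rational(1, 2)), -25)) = Add(369, Mul(Pow(Add(-144, Add(0, Add(-4, -2))), Rational(1, 2)), -25)) = Add(369, Mul(Pow(Add(-144, Add(0, -6)), Rational(1, 2)), -25)) = Add(369, Mul(Pow(Add(-144, -6), Rational(1, 2)), -25)) = Add(369, Mul(Pow(-150, Rational(1, 2)), -25)) = Add(369, Mul(Mul(5, I, Pow(6, Rational(1, 2))), -25)) = Add(369, Mul(-125, I, Pow(6, Rational(1, 2))))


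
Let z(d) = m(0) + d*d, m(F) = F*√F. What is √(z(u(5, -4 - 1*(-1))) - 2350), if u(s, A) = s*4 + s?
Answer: 5*I*√69 ≈ 41.533*I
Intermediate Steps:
m(F) = F^(3/2)
u(s, A) = 5*s (u(s, A) = 4*s + s = 5*s)
z(d) = d² (z(d) = 0^(3/2) + d*d = 0 + d² = d²)
√(z(u(5, -4 - 1*(-1))) - 2350) = √((5*5)² - 2350) = √(25² - 2350) = √(625 - 2350) = √(-1725) = 5*I*√69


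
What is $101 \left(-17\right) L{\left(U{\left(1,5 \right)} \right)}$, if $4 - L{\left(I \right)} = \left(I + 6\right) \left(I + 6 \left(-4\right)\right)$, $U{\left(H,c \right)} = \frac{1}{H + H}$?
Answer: $- \frac{1076559}{4} \approx -2.6914 \cdot 10^{5}$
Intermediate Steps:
$U{\left(H,c \right)} = \frac{1}{2 H}$
$L{\left(I \right)} = 4 - \left(-24 + I\right) \left(6 + I\right)$ ($L{\left(I \right)} = 4 - \left(I + 6\right) \left(I + 6 \left(-4\right)\right) = 4 - \left(6 + I\right) \left(I - 24\right) = 4 - \left(6 + I\right) \left(-24 + I\right) = 4 - \left(-24 + I\right) \left(6 + I\right)$)
$101 \left(-17\right) L{\left(U{\left(1,5 \right)} \right)} = 101 \left(-17\right) \left(148 - \left(\frac{1}{2 \cdot 1}\right)^{2} + 18 \frac{1}{2 \cdot 1}\right) = - 1717 \left(148 - \left(\frac{1}{2} \cdot 1\right)^{2} + 18 \cdot \frac{1}{2} \cdot 1\right) = - 1717 \left(148 - \left(\frac{1}{2}\right)^{2} + 18 \cdot \frac{1}{2}\right) = - 1717 \left(148 - \frac{1}{4} + 9\right) = \left(-1717\right) \frac{627}{4} = - \frac{1076559}{4}$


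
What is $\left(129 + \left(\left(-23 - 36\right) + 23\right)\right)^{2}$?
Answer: $8649$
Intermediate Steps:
$\left(129 + \left(\left(-23 - 36\right) + 23\right)\right)^{2} = \left(129 + \left(-59 + 23\right)\right)^{2} = \left(129 - 36\right)^{2} = 93^{2} = 8649$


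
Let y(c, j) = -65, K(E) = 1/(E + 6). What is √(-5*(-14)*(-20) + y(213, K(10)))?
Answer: I*√1465 ≈ 38.275*I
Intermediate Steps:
K(E) = 1/(6 + E)
√(-5*(-14)*(-20) + y(213, K(10))) = √(-5*(-14)*(-20) - 65) = √(70*(-20) - 65) = √(-1400 - 65) = √(-1465) = I*√1465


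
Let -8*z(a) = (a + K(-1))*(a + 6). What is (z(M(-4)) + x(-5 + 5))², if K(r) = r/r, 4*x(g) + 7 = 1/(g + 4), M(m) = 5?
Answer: 25281/256 ≈ 98.754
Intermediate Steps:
x(g) = -7/4 + 1/(4*(4 + g)) (x(g) = -7/4 + 1/(4*(g + 4)) = -7/4 + 1/(4*(4 + g)))
K(r) = 1
z(a) = -(1 + a)*(6 + a)/8 (z(a) = -(a + 1)*(a + 6)/8 = -(1 + a)*(6 + a)/8)
(z(M(-4)) + x(-5 + 5))² = ((-¾ - 7/8*5 - ⅛*5²) + (-27 - 7*(-5 + 5))/(4*(4 + (-5 + 5))))² = ((-¾ - 35/8 - ⅛*25) + (-27 - 7*0)/(4*(4 + 0)))² = ((-¾ - 35/8 - 25/8) + (¼)*(-27 + 0)/4)² = (-33/4 + (¼)*(¼)*(-27))² = (-33/4 - 27/16)² = (-159/16)² = 25281/256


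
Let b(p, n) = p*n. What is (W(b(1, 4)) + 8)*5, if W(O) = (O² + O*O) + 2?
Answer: 210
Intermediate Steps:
b(p, n) = n*p
W(O) = 2 + 2*O² (W(O) = (O² + O²) + 2 = 2*O² + 2 = 2 + 2*O²)
(W(b(1, 4)) + 8)*5 = ((2 + 2*(4*1)²) + 8)*5 = ((2 + 2*4²) + 8)*5 = ((2 + 2*16) + 8)*5 = ((2 + 32) + 8)*5 = (34 + 8)*5 = 42*5 = 210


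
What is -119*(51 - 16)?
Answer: -4165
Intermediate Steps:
-119*(51 - 16) = -119*35 = -4165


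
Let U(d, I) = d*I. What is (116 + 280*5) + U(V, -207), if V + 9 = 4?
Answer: 2551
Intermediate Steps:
V = -5 (V = -9 + 4 = -5)
U(d, I) = I*d
(116 + 280*5) + U(V, -207) = (116 + 280*5) - 207*(-5) = (116 + 1400) + 1035 = 1516 + 1035 = 2551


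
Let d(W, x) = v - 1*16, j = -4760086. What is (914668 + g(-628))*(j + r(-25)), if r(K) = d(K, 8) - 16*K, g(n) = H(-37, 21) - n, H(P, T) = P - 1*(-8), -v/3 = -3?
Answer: -4356389933031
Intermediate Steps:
v = 9 (v = -3*(-3) = 9)
H(P, T) = 8 + P (H(P, T) = P + 8 = 8 + P)
d(W, x) = -7 (d(W, x) = 9 - 1*16 = 9 - 16 = -7)
g(n) = -29 - n (g(n) = (8 - 37) - n = -29 - n)
r(K) = -7 - 16*K
(914668 + g(-628))*(j + r(-25)) = (914668 + (-29 - 1*(-628)))*(-4760086 + (-7 - 16*(-25))) = (914668 + (-29 + 628))*(-4760086 + (-7 + 400)) = (914668 + 599)*(-4760086 + 393) = 915267*(-4759693) = -4356389933031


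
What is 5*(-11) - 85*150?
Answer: -12805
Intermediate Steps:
5*(-11) - 85*150 = -55 - 12750 = -12805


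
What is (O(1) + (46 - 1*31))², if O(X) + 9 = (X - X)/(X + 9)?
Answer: 36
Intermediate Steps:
O(X) = -9 (O(X) = -9 + (X - X)/(X + 9) = -9 + 0/(9 + X) = -9 + 0 = -9)
(O(1) + (46 - 1*31))² = (-9 + (46 - 1*31))² = (-9 + (46 - 31))² = (-9 + 15)² = 6² = 36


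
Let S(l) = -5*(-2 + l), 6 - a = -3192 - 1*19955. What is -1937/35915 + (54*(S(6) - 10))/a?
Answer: -103029661/831539995 ≈ -0.12390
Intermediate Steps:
a = 23153 (a = 6 - (-3192 - 1*19955) = 6 - (-3192 - 19955) = 6 - 1*(-23147) = 6 + 23147 = 23153)
S(l) = 10 - 5*l
-1937/35915 + (54*(S(6) - 10))/a = -1937/35915 + (54*((10 - 5*6) - 10))/23153 = -1937*1/35915 + (54*((10 - 30) - 10))*(1/23153) = -1937/35915 + (54*(-20 - 10))*(1/23153) = -1937/35915 + (54*(-30))*(1/23153) = -1937/35915 - 1620*1/23153 = -1937/35915 - 1620/23153 = -103029661/831539995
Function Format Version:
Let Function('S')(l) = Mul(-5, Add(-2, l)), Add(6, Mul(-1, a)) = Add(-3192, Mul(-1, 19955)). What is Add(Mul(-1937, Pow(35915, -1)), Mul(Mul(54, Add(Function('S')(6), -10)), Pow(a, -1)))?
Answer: Rational(-103029661, 831539995) ≈ -0.12390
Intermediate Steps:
a = 23153 (a = Add(6, Mul(-1, Add(-3192, Mul(-1, 19955)))) = Add(6, Mul(-1, Add(-3192, -19955))) = Add(6, Mul(-1, -23147)) = Add(6, 23147) = 23153)
Function('S')(l) = Add(10, Mul(-5, l))
Add(Mul(-1937, Pow(35915, -1)), Mul(Mul(54, Add(Function('S')(6), -10)), Pow(a, -1))) = Add(Mul(-1937, Pow(35915, -1)), Mul(Mul(54, Add(Add(10, Mul(-5, 6)), -10)), Pow(23153, -1))) = Add(Mul(-1937, Rational(1, 35915)), Mul(Mul(54, Add(Add(10, -30), -10)), Rational(1, 23153))) = Add(Rational(-1937, 35915), Mul(Mul(54, Add(-20, -10)), Rational(1, 23153))) = Add(Rational(-1937, 35915), Mul(Mul(54, -30), Rational(1, 23153))) = Add(Rational(-1937, 35915), Mul(-1620, Rational(1, 23153))) = Add(Rational(-1937, 35915), Rational(-1620, 23153)) = Rational(-103029661, 831539995)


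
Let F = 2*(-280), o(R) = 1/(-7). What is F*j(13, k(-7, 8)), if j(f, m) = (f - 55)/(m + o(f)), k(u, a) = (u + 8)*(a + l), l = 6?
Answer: 164640/97 ≈ 1697.3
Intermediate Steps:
o(R) = -⅐
F = -560
k(u, a) = (6 + a)*(8 + u) (k(u, a) = (u + 8)*(a + 6) = (8 + u)*(6 + a) = (6 + a)*(8 + u))
j(f, m) = (-55 + f)/(-⅐ + m) (j(f, m) = (f - 55)/(m - ⅐) = (-55 + f)/(-⅐ + m))
F*j(13, k(-7, 8)) = -3920*(-55 + 13)/(-1 + 7*(48 + 6*(-7) + 8*8 + 8*(-7))) = -3920*(-42)/(-1 + 7*(48 - 42 + 64 - 56)) = -3920*(-42)/(-1 + 7*14) = -3920*(-42)/(-1 + 98) = -3920*(-42)/97 = -560*(-294/97) = 164640/97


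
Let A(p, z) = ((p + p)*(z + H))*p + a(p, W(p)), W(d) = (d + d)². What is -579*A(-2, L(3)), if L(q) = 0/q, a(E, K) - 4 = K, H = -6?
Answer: 16212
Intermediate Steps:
W(d) = 4*d² (W(d) = (2*d)² = 4*d²)
a(E, K) = 4 + K
L(q) = 0
A(p, z) = 4 + 4*p² + 2*p²*(-6 + z) (A(p, z) = ((p + p)*(z - 6))*p + (4 + 4*p²) = ((2*p)*(-6 + z))*p + (4 + 4*p²) = (2*p*(-6 + z))*p + (4 + 4*p²) = 2*p²*(-6 + z) + (4 + 4*p²) = 4 + 4*p² + 2*p²*(-6 + z))
-579*A(-2, L(3)) = -579*(4 - 8*(-2)² + 2*0*(-2)²) = -579*(4 - 8*4 + 2*0*4) = -579*(4 - 32 + 0) = -579*(-28) = 16212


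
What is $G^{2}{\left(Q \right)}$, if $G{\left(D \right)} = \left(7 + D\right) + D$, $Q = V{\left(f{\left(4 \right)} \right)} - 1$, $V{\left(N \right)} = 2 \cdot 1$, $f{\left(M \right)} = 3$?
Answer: $81$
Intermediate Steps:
$V{\left(N \right)} = 2$
$Q = 1$ ($Q = 2 - 1 = 1$)
$G{\left(D \right)} = 7 + 2 D$
$G^{2}{\left(Q \right)} = \left(7 + 2 \cdot 1\right)^{2} = \left(7 + 2\right)^{2} = 9^{2} = 81$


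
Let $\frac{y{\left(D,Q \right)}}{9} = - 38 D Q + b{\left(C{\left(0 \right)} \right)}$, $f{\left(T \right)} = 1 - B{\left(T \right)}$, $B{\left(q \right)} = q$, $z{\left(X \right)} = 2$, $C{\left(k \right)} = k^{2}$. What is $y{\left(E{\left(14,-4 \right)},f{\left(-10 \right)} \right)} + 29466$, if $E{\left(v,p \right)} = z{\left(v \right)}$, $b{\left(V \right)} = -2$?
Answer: $21924$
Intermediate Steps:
$f{\left(T \right)} = 1 - T$
$E{\left(v,p \right)} = 2$
$y{\left(D,Q \right)} = -18 - 342 D Q$ ($y{\left(D,Q \right)} = 9 \left(- 38 D Q - 2\right) = 9 \left(-2 - 38 D Q\right) = -18 - 342 D Q$)
$y{\left(E{\left(14,-4 \right)},f{\left(-10 \right)} \right)} + 29466 = \left(-18 - 684 \left(1 - -10\right)\right) + 29466 = \left(-18 - 684 \left(1 + 10\right)\right) + 29466 = \left(-18 - 684 \cdot 11\right) + 29466 = \left(-18 - 7524\right) + 29466 = -7542 + 29466 = 21924$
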